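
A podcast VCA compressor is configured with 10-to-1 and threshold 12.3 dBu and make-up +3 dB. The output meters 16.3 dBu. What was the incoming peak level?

Before make-up, the level was 16.3 − 3 = 13.3 dBu.
That's 1 dB above the 12.3 dBu threshold.
Before 10:1 compression the overshoot was 1 × 10 = 10 dB, so input = 12.3 + 10 = 22.3 dBu.

22.3 dBu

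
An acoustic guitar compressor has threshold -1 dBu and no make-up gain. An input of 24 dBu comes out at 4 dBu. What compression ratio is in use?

5:1

Input overshoot = 24 − (-1) = 25 dB; output overshoot = 4 − (-1) = 5 dB.
Ratio = 25 / 5 = 5.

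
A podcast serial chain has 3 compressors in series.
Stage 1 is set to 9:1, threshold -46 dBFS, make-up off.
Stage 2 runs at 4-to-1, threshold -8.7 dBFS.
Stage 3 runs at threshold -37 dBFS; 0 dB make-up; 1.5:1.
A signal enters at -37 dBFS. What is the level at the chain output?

-45 dBFS

Stage 1: overshoot 9 dB → 9/9 = 1 dB → -45 dBFS.
Stage 2: -45 dBFS ≤ -8.7 dBFS, so stage 2 doesn't engage; output -45 dBFS.
Stage 3: -45 dBFS is at or below the -37 dBFS threshold — no compression; output -45 dBFS.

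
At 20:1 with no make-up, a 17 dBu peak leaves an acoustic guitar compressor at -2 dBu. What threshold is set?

Input is 20 dB above T (since output overshoot × R = input overshoot: (-2 − T)·20 = 17 − T gives T = -3 dBu).
Check: -3 + (17 − (-3))/20 = -3 + 1 = -2 dBu. ✓

-3 dBu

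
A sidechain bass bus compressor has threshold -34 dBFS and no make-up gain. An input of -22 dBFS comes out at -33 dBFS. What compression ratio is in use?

12:1

Input overshoot = -22 − (-34) = 12 dB; output overshoot = -33 − (-34) = 1 dB.
Ratio = 12 / 1 = 12.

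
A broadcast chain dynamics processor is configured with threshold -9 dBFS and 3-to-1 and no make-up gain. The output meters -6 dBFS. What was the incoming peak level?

That's 3 dB above the -9 dBFS threshold.
Before 3:1 compression the overshoot was 3 × 3 = 9 dB, so input = -9 + 9 = 0 dBFS.

0 dBFS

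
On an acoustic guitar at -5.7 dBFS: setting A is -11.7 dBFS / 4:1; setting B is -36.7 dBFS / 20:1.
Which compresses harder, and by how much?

B, by 24.95 dB

A: 6 dB over, compressed to 1.5 dB over, so 4.5 dB of GR.
B: 31 dB over, compressed to 1.55 dB over, so 29.45 dB of GR.
Difference: 24.95 dB in favour of B.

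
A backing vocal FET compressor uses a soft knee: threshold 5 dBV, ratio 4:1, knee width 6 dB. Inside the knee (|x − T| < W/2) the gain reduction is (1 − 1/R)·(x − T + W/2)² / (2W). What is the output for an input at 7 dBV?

x − T + W/2 = 7 − 5 + 3 = 5.
GR = (1 − 1/4) × 5² / 12 = 0.75 × 25 / 12 = 1.5625 dB.
Output = 7 − 1.5625 = 5.4375 dBV.

5.4375 dBV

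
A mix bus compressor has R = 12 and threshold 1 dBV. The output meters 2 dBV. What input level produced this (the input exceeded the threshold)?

13 dBV

Post-compression overshoot = 2 − 1 = 1 dB.
Undo the ratio: input overshoot = 1 × 12 = 12 dB, giving input = 13 dBV.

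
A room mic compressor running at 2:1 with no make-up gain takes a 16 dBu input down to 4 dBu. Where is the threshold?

-8 dBu

Input is 24 dB above T (since output overshoot × R = input overshoot: (4 − T)·2 = 16 − T gives T = -8 dBu).
Check: -8 + (16 − (-8))/2 = -8 + 12 = 4 dBu. ✓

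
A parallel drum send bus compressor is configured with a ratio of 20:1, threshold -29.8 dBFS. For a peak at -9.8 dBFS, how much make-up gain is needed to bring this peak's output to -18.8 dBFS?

Without make-up, output = threshold + overshoot/20 = -29.8 + 1 = -28.8 dBFS.
Gap to target: 10 dB.

10 dB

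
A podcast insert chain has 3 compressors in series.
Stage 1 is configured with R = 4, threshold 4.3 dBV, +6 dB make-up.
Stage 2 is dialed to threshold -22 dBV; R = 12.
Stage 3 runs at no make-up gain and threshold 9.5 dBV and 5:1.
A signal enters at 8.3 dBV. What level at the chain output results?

Stage 1: 8.3 dBV is 4 dB over 4.3 dBV; at 4:1 that becomes 1 dB over, giving 5.3 dBV; +6 dB make-up → 11.3 dBV.
Stage 2: overshoot 33.3 dB → 33.3/12 = 2.775 dB → -19.225 dBV.
Stage 3: below threshold (-19.225 ≤ 9.5); passes unchanged; output -19.225 dBV.

-19.225 dBV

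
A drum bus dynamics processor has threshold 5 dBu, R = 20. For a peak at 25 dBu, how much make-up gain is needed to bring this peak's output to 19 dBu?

The peak compresses to 5 + 20/20 = 6 dBu.
To reach 19 dBu requires 19 − 6 = 13 dB of make-up.

13 dB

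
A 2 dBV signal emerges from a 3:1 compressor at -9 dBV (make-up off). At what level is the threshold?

-14.5 dBV

Gain reduction = 2 − (-9) = 11 dB; output overshoot = GR / (R − 1) = 11 / 2 = 5.5 dB.
Threshold = output − output overshoot = -9 − 5.5 = -14.5 dBV.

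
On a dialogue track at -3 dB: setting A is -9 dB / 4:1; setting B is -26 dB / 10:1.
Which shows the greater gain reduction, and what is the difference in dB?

A: overshoot 6 dB → output overshoot 1.5 dB → GR 4.5 dB.
B: overshoot 23 dB → output overshoot 2.3 dB → GR 20.7 dB.
B reduces 16.2 dB more.

B, by 16.2 dB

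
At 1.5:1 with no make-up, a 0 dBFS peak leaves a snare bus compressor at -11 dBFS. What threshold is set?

Gain reduction = 0 − (-11) = 11 dB; output overshoot = GR / (R − 1) = 11 / 0.5 = 22 dB.
Threshold = output − output overshoot = -11 − 22 = -33 dBFS.

-33 dBFS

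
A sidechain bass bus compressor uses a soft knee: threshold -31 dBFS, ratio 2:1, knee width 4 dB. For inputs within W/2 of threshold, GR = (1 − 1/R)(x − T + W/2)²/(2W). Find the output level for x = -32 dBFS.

x − T + W/2 = -32 − (-31) + 2 = 1.
GR = (1 − 1/2) × 1² / 8 = 0.5 × 1 / 8 = 0.0625 dB.
Output = -32 − 0.0625 = -32.0625 dBFS.

-32.0625 dBFS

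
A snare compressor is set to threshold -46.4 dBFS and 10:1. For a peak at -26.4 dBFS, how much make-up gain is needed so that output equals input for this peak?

18 dB

Without make-up, output = threshold + overshoot/10 = -46.4 + 2 = -44.4 dBFS.
Gap to target: 18 dB.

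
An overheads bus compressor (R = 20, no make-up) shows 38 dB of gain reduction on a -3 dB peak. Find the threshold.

Let T be the threshold. Output overshoot = (input overshoot)/R, so -41 − T = (-3 − T)/20.
20·(-41 − T) = -3 − T → 19·T = -820 − (-3) = -817.
T = -817/19 = -43 dB.

-43 dB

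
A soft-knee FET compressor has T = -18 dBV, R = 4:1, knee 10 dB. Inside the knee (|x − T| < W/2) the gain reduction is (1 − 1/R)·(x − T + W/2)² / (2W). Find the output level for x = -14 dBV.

x − T + W/2 = -14 − (-18) + 5 = 9.
GR = (1 − 1/4) × 9² / 20 = 0.75 × 81 / 20 = 3.0375 dB.
Output = -14 − 3.0375 = -17.0375 dBV.

-17.0375 dBV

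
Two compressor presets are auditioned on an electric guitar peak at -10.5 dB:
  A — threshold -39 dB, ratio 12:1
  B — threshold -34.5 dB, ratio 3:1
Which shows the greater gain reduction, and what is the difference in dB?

A, by 10.125 dB

A: 28.5 dB over, compressed to 2.375 dB over, so 26.125 dB of GR.
B: 24 dB over, compressed to 8 dB over, so 16 dB of GR.
Difference: 10.125 dB in favour of A.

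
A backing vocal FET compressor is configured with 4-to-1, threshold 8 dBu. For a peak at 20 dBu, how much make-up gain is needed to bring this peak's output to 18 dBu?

7 dB

Without make-up, output = threshold + overshoot/4 = 8 + 3 = 11 dBu.
Gap to target: 7 dB.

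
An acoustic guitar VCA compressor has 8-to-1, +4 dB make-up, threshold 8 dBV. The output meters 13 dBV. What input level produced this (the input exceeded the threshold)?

Before make-up, the level was 13 − 4 = 9 dBV.
That's 1 dB above the 8 dBV threshold.
Input overshoot = R × output overshoot = 8 dB → input = 8 + 8 = 16 dBV.

16 dBV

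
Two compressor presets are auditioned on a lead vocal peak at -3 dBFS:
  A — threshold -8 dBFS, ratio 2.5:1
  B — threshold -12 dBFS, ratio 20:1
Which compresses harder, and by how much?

B, by 5.55 dB

A: 5 dB over, compressed to 2 dB over, so 3 dB of GR.
B: 9 dB over, compressed to 0.45 dB over, so 8.55 dB of GR.
B reduces 5.55 dB more.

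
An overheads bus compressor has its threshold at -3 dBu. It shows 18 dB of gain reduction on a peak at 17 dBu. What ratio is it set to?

10:1

Input overshoot = 17 − (-3) = 20 dB.
Output overshoot = 20 − 18 = 2 dB.
Ratio = input overshoot / output overshoot = 20 / 2 = 10.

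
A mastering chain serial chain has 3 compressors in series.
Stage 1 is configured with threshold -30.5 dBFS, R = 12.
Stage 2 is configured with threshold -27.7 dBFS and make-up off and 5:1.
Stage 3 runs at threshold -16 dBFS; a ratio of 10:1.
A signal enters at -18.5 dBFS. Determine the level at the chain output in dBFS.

-29.5 dBFS

Stage 1: overshoot 12 dB → 12/12 = 1 dB → -29.5 dBFS.
Stage 2: -29.5 dBFS ≤ -27.7 dBFS, so stage 2 doesn't engage; output -29.5 dBFS.
Stage 3: below threshold (-29.5 ≤ -16); passes unchanged; output -29.5 dBFS.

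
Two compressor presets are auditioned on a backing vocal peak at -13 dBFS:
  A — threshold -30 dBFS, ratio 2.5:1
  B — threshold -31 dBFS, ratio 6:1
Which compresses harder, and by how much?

A: overshoot 17 dB → output overshoot 6.8 dB → GR 10.2 dB.
B: overshoot 18 dB → output overshoot 3 dB → GR 15 dB.
B reduces 4.8 dB more.

B, by 4.8 dB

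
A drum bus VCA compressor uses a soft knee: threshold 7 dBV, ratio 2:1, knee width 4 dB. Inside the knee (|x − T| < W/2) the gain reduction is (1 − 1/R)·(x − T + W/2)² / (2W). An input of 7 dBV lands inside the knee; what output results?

x − T + W/2 = 7 − 7 + 2 = 2.
GR = (1 − 1/2) × 2² / 8 = 0.5 × 4 / 8 = 0.25 dB.
Output = 7 − 0.25 = 6.75 dBV.

6.75 dBV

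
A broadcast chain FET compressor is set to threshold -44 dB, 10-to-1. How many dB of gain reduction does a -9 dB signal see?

31.5 dB

Overshoot = -9 − (-44) = 35 dB.
After 10:1 compression the overshoot becomes 35/10 = 3.5 dB.
GR = overshoot in − overshoot out = 35 − 3.5 = 31.5 dB.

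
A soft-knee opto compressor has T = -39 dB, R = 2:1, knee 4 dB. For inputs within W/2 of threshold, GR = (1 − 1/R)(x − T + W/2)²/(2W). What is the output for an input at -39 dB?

x − T + W/2 = -39 − (-39) + 2 = 2.
GR = (1 − 1/2) × 2² / 8 = 0.5 × 4 / 8 = 0.25 dB.
Output = -39 − 0.25 = -39.25 dB.

-39.25 dB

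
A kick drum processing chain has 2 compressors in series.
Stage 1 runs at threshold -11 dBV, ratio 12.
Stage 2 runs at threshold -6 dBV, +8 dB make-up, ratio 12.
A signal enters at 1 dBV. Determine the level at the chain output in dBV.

-2 dBV

Stage 1: overshoot 12 dB → 12/12 = 1 dB → -10 dBV.
Stage 2: below threshold (-10 ≤ -6); passes unchanged; make-up brings it to -2 dBV.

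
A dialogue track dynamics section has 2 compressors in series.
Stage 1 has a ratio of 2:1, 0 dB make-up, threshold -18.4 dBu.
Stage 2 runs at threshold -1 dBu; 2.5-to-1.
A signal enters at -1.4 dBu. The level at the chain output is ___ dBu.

Stage 1: overshoot 17 dB → 17/2 = 8.5 dB → -9.9 dBu.
Stage 2: -9.9 dBu is at or below the -1 dBu threshold — no compression; output -9.9 dBu.

-9.9 dBu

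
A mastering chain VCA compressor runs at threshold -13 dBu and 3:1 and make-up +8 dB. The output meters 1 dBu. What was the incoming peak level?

5 dBu

Remove make-up: 1 − 8 = -7 dBu.
That's 6 dB above the -13 dBu threshold.
Undo the ratio: input overshoot = 6 × 3 = 18 dB, giving input = 5 dBu.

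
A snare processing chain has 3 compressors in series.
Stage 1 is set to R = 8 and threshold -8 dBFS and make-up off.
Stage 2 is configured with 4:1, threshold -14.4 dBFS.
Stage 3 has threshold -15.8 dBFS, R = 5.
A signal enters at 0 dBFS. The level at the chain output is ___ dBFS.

-15.15 dBFS

Stage 1: overshoot 8 dB → 8/8 = 1 dB → -7 dBFS.
Stage 2: 7.4 dB above -14.4 dBFS, reduced 4:1 to 1.85 dB above → -12.55 dBFS.
Stage 3: 3.25 dB above -15.8 dBFS, reduced 5:1 to 0.65 dB above → -15.15 dBFS.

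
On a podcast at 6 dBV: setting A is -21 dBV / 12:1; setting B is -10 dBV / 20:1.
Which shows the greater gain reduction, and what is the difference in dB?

A: overshoot 27 dB → output overshoot 2.25 dB → GR 24.75 dB.
B: overshoot 16 dB → output overshoot 0.8 dB → GR 15.2 dB.
A reduces 9.55 dB more.

A, by 9.55 dB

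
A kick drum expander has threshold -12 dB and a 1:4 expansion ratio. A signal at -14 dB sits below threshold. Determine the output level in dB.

-20 dB

The input is 2 dB below the -12 dB threshold.
A 1:4 expander multiplies undershoot by 4: 2 × 4 = 8 dB below threshold.
Output = -12 − 8 = -20 dB.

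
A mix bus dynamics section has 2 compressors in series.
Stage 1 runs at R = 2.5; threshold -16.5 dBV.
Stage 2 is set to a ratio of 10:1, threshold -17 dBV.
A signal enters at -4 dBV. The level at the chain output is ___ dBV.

-16.45 dBV

Stage 1: 12.5 dB above -16.5 dBV, reduced 2.5:1 to 5 dB above → -11.5 dBV.
Stage 2: 5.5 dB above -17 dBV, reduced 10:1 to 0.55 dB above → -16.45 dBV.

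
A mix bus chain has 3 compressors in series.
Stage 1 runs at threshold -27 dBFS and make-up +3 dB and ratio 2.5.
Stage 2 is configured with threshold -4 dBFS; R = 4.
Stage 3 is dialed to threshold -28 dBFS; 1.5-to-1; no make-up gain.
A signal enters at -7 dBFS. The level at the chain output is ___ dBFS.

Stage 1: -7 dBFS is 20 dB over -27 dBFS; at 2.5:1 that becomes 8 dB over, giving -19 dBFS; +3 dB make-up → -16 dBFS.
Stage 2: below threshold (-16 ≤ -4); passes unchanged; output -16 dBFS.
Stage 3: overshoot 12 dB → 12/1.5 = 8 dB → -20 dBFS.

-20 dBFS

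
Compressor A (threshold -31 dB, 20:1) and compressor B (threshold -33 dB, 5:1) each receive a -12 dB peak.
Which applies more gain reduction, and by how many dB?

A, by 1.25 dB

A: GR = 19 − 19/20 = 18.05 dB.
B: GR = 21 − 21/5 = 16.8 dB.
A applies 1.25 dB more gain reduction.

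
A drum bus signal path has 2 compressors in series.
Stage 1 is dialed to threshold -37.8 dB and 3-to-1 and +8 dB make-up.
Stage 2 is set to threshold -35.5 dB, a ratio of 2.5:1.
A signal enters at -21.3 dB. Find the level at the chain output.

Stage 1: overshoot 16.5 dB → 16.5/3 = 5.5 dB → -32.3 dB; +8 dB make-up → -24.3 dB.
Stage 2: overshoot 11.2 dB → 11.2/2.5 = 4.48 dB → -31.02 dB.

-31.02 dB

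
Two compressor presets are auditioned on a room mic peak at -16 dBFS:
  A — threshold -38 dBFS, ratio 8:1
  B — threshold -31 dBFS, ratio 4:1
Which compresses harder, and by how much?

A, by 8 dB

A: overshoot 22 dB → output overshoot 2.75 dB → GR 19.25 dB.
B: overshoot 15 dB → output overshoot 3.75 dB → GR 11.25 dB.
A reduces 8 dB more.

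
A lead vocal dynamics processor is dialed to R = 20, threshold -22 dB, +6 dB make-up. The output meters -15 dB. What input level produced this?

Remove make-up: -15 − 6 = -21 dB.
Post-compression overshoot = -21 − (-22) = 1 dB.
Undo the ratio: input overshoot = 1 × 20 = 20 dB, giving input = -2 dB.

-2 dB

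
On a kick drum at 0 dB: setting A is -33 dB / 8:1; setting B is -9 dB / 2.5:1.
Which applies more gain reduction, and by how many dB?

A: GR = 33 − 33/8 = 28.875 dB.
B: GR = 9 − 9/2.5 = 5.4 dB.
Difference: 23.475 dB in favour of A.

A, by 23.475 dB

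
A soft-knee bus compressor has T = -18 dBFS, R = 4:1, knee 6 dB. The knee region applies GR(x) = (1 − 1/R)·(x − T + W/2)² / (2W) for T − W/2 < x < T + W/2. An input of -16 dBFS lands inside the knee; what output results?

x − T + W/2 = -16 − (-18) + 3 = 5.
GR = (1 − 1/4) × 5² / 12 = 0.75 × 25 / 12 = 1.5625 dB.
Output = -16 − 1.5625 = -17.5625 dBFS.

-17.5625 dBFS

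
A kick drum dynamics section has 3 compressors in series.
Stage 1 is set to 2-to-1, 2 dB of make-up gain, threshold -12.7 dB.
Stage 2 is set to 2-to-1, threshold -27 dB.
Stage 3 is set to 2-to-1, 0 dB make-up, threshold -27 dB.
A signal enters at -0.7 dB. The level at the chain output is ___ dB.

Stage 1: overshoot 12 dB → 12/2 = 6 dB → -6.7 dB; +2 dB make-up → -4.7 dB.
Stage 2: overshoot 22.3 dB → 22.3/2 = 11.15 dB → -15.85 dB.
Stage 3: overshoot 11.15 dB → 11.15/2 = 5.575 dB → -21.425 dB.

-21.425 dB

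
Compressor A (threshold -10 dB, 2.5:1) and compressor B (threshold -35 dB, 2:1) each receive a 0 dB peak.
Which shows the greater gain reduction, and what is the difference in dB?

B, by 11.5 dB

A: overshoot 10 dB → output overshoot 4 dB → GR 6 dB.
B: overshoot 35 dB → output overshoot 17.5 dB → GR 17.5 dB.
Difference: 11.5 dB in favour of B.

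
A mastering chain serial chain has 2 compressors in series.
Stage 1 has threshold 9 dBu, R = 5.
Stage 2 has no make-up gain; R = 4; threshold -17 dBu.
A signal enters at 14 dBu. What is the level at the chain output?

Stage 1: 5 dB above 9 dBu, reduced 5:1 to 1 dB above → 10 dBu.
Stage 2: 27 dB above -17 dBu, reduced 4:1 to 6.75 dB above → -10.25 dBu.

-10.25 dBu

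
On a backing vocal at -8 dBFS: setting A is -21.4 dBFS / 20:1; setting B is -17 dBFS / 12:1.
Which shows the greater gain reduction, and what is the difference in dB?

A, by 4.48 dB

A: GR = 13.4 − 13.4/20 = 12.73 dB.
B: GR = 9 − 9/12 = 8.25 dB.
Difference: 4.48 dB in favour of A.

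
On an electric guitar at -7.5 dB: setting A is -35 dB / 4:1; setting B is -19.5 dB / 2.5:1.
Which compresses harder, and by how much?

A: 27.5 dB over, compressed to 6.875 dB over, so 20.625 dB of GR.
B: 12 dB over, compressed to 4.8 dB over, so 7.2 dB of GR.
A reduces 13.425 dB more.

A, by 13.425 dB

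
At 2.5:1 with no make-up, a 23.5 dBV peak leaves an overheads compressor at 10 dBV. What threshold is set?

Gain reduction = 23.5 − 10 = 13.5 dB; output overshoot = GR / (R − 1) = 13.5 / 1.5 = 9 dB.
Threshold = output − output overshoot = 10 − 9 = 1 dBV.

1 dBV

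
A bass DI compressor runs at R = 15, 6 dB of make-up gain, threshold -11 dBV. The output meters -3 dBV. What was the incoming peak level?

19 dBV

Before make-up, the level was -3 − 6 = -9 dBV.
That's 2 dB above the -11 dBV threshold.
Input overshoot = R × output overshoot = 30 dB → input = -11 + 30 = 19 dBV.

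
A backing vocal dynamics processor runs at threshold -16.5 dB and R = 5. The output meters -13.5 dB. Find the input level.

That's 3 dB above the -16.5 dB threshold.
Before 5:1 compression the overshoot was 3 × 5 = 15 dB, so input = -16.5 + 15 = -1.5 dB.

-1.5 dB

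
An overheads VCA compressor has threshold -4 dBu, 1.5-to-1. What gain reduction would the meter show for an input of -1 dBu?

-1 dBu exceeds the threshold by 3 dB.
At 1.5:1, output sits 3/1.5 = 2 dB above threshold.
So the signal is attenuated by 3 − 2 = 1 dB.

1 dB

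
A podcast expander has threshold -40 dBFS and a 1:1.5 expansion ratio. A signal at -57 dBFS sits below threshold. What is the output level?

Below threshold, a 1:1.5 expander applies gain = (1.5−1)×(T − x) of attenuation.
(1.5−1) × 17 = 8.5 dB, so output = -57 − 8.5 = -65.5 dBFS.

-65.5 dBFS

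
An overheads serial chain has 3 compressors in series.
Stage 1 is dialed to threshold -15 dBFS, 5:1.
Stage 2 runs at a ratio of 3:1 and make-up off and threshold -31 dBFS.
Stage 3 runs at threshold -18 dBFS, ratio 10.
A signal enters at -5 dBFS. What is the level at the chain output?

Stage 1: overshoot 10 dB → 10/5 = 2 dB → -13 dBFS.
Stage 2: -13 dBFS is 18 dB over -31 dBFS; at 3:1 that becomes 6 dB over, giving -25 dBFS.
Stage 3: -25 dBFS ≤ -18 dBFS, so stage 3 doesn't engage; output -25 dBFS.

-25 dBFS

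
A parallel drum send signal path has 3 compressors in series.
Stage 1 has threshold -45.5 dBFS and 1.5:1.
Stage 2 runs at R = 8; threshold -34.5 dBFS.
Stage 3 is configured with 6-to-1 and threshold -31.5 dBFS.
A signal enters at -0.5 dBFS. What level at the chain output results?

-32.125 dBFS

Stage 1: 45 dB above -45.5 dBFS, reduced 1.5:1 to 30 dB above → -15.5 dBFS.
Stage 2: 19 dB above -34.5 dBFS, reduced 8:1 to 2.375 dB above → -32.125 dBFS.
Stage 3: -32.125 dBFS ≤ -31.5 dBFS, so stage 3 doesn't engage; output -32.125 dBFS.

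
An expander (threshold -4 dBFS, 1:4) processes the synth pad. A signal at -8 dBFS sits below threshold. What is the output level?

Below threshold, a 1:4 expander applies gain = (4−1)×(T − x) of attenuation.
(4−1) × 4 = 12 dB, so output = -8 − 12 = -20 dBFS.

-20 dBFS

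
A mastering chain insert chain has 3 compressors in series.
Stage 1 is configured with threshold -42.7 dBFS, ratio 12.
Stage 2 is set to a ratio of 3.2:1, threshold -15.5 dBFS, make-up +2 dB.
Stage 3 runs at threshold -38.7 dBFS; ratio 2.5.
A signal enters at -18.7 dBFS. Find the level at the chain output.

Stage 1: overshoot 24 dB → 24/12 = 2 dB → -40.7 dBFS.
Stage 2: -40.7 dBFS is at or below the -15.5 dBFS threshold — no compression; make-up brings it to -38.7 dBFS.
Stage 3: -38.7 dBFS is at or below the -38.7 dBFS threshold — no compression; output -38.7 dBFS.

-38.7 dBFS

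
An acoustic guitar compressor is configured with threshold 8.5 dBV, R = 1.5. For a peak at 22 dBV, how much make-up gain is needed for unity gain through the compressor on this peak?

4.5 dB

The peak compresses to 8.5 + 13.5/1.5 = 17.5 dBV.
To reach 22 dBV requires 22 − 17.5 = 4.5 dB of make-up.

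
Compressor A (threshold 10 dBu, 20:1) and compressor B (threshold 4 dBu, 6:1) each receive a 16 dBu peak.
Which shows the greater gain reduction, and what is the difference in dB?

B, by 4.3 dB

A: overshoot 6 dB → output overshoot 0.3 dB → GR 5.7 dB.
B: overshoot 12 dB → output overshoot 2 dB → GR 10 dB.
Difference: 4.3 dB in favour of B.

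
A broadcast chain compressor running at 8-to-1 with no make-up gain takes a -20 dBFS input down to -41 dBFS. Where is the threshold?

-44 dBFS

Let T be the threshold. Output overshoot = (input overshoot)/R, so -41 − T = (-20 − T)/8.
8·(-41 − T) = -20 − T → 7·T = -328 − (-20) = -308.
T = -308/7 = -44 dBFS.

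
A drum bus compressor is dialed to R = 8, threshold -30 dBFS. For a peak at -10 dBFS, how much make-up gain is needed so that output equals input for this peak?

17.5 dB

Without make-up, output = threshold + overshoot/8 = -30 + 2.5 = -27.5 dBFS.
Gap to target: 17.5 dB.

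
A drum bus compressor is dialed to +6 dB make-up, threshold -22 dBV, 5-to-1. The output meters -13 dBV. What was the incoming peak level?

-7 dBV

Stripping the +6 dB make-up gives -19 dBV at the gain stage.
Post-compression overshoot = -19 − (-22) = 3 dB.
Input overshoot = R × output overshoot = 15 dB → input = -22 + 15 = -7 dBV.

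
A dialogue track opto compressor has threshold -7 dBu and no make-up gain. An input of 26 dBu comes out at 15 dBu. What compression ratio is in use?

Input overshoot = 26 − (-7) = 33 dB; output overshoot = 15 − (-7) = 22 dB.
Ratio = 33 / 22 = 1.5.

1.5:1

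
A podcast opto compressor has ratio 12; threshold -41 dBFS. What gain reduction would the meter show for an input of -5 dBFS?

Overshoot = -5 − (-41) = 36 dB.
A 12:1 ratio leaves 3 dB of that excess.
GR = overshoot in − overshoot out = 36 − 3 = 33 dB.

33 dB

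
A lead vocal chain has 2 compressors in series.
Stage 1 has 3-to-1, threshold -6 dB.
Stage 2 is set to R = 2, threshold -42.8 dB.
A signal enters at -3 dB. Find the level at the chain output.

Stage 1: 3 dB above -6 dB, reduced 3:1 to 1 dB above → -5 dB.
Stage 2: overshoot 37.8 dB → 37.8/2 = 18.9 dB → -23.9 dB.

-23.9 dB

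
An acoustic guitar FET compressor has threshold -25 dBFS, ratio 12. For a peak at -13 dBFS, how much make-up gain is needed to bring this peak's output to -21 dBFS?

The peak compresses to -25 + 12/12 = -24 dBFS.
To reach -21 dBFS requires -21 − (-24) = 3 dB of make-up.

3 dB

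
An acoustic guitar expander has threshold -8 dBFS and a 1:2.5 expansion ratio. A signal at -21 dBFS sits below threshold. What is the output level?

-40.5 dBFS

Undershoot = (-8) − (-21) = 13 dB.
At 1:2.5, that expands to 32.5 dB under threshold.
Output = -8 − 32.5 = -40.5 dBFS.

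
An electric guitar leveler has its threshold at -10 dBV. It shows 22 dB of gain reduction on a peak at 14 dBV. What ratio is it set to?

Input overshoot = 14 − (-10) = 24 dB.
Output overshoot = 24 − 22 = 2 dB.
Ratio = input overshoot / output overshoot = 24 / 2 = 12.

12:1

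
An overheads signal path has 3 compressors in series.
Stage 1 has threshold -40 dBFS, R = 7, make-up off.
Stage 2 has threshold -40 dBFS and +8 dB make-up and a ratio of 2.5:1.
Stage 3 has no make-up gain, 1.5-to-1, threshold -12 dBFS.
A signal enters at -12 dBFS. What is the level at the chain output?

Stage 1: -12 dBFS is 28 dB over -40 dBFS; at 7:1 that becomes 4 dB over, giving -36 dBFS.
Stage 2: 4 dB above -40 dBFS, reduced 2.5:1 to 1.6 dB above → -38.4 dBFS; +8 dB make-up → -30.4 dBFS.
Stage 3: below threshold (-30.4 ≤ -12); passes unchanged; output -30.4 dBFS.

-30.4 dBFS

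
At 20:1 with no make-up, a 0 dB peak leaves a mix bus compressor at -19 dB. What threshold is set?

Let T be the threshold. Output overshoot = (input overshoot)/R, so -19 − T = (0 − T)/20.
20·(-19 − T) = 0 − T → 19·T = -380 − 0 = -380.
T = -380/19 = -20 dB.

-20 dB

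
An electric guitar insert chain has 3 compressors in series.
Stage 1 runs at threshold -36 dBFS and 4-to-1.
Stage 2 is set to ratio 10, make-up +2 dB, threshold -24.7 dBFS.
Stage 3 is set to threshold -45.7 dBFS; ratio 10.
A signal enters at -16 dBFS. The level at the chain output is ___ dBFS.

Stage 1: 20 dB above -36 dBFS, reduced 4:1 to 5 dB above → -31 dBFS.
Stage 2: -31 dBFS is at or below the -24.7 dBFS threshold — no compression; make-up brings it to -29 dBFS.
Stage 3: overshoot 16.7 dB → 16.7/10 = 1.67 dB → -44.03 dBFS.

-44.03 dBFS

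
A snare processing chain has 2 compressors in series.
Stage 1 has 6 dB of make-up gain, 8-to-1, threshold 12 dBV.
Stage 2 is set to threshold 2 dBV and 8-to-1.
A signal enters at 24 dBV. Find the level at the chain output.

4.1875 dBV

Stage 1: 24 dBV is 12 dB over 12 dBV; at 8:1 that becomes 1.5 dB over, giving 13.5 dBV; +6 dB make-up → 19.5 dBV.
Stage 2: overshoot 17.5 dB → 17.5/8 = 2.1875 dB → 4.1875 dBV.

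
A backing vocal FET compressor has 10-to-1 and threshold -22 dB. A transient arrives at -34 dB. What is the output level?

-34 dB

-34 dB is 12 dB below the -22 dB threshold, so no gain reduction is applied.
Output = input = -34 dB.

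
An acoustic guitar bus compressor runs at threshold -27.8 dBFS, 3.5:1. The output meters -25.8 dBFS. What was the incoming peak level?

The compressed level sits -25.8 − (-27.8) = 2 dB over threshold.
Input overshoot = R × output overshoot = 7 dB → input = -27.8 + 7 = -20.8 dBFS.

-20.8 dBFS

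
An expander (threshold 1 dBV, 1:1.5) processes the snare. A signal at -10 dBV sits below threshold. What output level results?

Undershoot = 1 − (-10) = 11 dB.
At 1:1.5, that expands to 16.5 dB under threshold.
Output = 1 − 16.5 = -15.5 dBV.

-15.5 dBV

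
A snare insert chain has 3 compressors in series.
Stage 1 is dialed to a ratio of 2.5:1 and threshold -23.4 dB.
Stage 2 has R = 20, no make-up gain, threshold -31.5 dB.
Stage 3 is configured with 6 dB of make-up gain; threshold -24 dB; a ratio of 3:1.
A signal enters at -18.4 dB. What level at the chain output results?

-24.995 dB

Stage 1: overshoot 5 dB → 5/2.5 = 2 dB → -21.4 dB.
Stage 2: -21.4 dB is 10.1 dB over -31.5 dB; at 20:1 that becomes 0.505 dB over, giving -30.995 dB.
Stage 3: below threshold (-30.995 ≤ -24); passes unchanged; make-up brings it to -24.995 dB.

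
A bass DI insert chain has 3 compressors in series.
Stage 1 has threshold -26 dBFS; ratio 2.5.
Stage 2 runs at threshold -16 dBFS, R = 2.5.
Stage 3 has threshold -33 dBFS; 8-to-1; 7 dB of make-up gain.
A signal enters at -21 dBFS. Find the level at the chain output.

Stage 1: overshoot 5 dB → 5/2.5 = 2 dB → -24 dBFS.
Stage 2: below threshold (-24 ≤ -16); passes unchanged; output -24 dBFS.
Stage 3: 9 dB above -33 dBFS, reduced 8:1 to 1.125 dB above → -31.875 dBFS; +7 dB make-up → -24.875 dBFS.

-24.875 dBFS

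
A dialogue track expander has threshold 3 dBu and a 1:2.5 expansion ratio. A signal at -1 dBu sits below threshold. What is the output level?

Undershoot = 3 − (-1) = 4 dB.
At 1:2.5, that expands to 10 dB under threshold.
Output = 3 − 10 = -7 dBu.

-7 dBu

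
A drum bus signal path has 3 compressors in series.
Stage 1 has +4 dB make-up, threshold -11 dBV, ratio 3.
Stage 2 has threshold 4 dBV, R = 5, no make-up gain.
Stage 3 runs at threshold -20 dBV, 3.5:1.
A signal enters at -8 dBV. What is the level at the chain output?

-16 dBV

Stage 1: overshoot 3 dB → 3/3 = 1 dB → -10 dBV; +4 dB make-up → -6 dBV.
Stage 2: -6 dBV ≤ 4 dBV, so stage 2 doesn't engage; output -6 dBV.
Stage 3: -6 dBV is 14 dB over -20 dBV; at 3.5:1 that becomes 4 dB over, giving -16 dBV.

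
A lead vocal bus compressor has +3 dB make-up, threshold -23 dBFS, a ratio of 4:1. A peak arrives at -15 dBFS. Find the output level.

-18 dBFS

Overshoot: -15 − (-23) = 8 dB.
4:1 compression reduces that to 8/4 = 2 dB over.
Output = -23 + 2 = -21 dBFS; make-up adds 3 dB, giving -18 dBFS.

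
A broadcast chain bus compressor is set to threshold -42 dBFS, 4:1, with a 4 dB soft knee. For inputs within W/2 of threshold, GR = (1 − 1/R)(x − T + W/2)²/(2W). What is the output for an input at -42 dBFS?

-42.375 dBFS

x − T + W/2 = -42 − (-42) + 2 = 2.
GR = (1 − 1/4) × 2² / 8 = 0.75 × 4 / 8 = 0.375 dB.
Output = -42 − 0.375 = -42.375 dBFS.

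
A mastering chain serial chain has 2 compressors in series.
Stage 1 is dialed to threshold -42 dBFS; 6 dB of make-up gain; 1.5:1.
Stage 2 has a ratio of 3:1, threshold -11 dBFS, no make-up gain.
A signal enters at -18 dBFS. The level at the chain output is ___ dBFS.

Stage 1: overshoot 24 dB → 24/1.5 = 16 dB → -26 dBFS; +6 dB make-up → -20 dBFS.
Stage 2: -20 dBFS is at or below the -11 dBFS threshold — no compression; output -20 dBFS.

-20 dBFS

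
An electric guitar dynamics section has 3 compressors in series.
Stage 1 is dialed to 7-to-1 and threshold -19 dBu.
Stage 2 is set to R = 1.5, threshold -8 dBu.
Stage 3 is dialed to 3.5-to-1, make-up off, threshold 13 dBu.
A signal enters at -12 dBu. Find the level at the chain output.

-18 dBu

Stage 1: -12 dBu is 7 dB over -19 dBu; at 7:1 that becomes 1 dB over, giving -18 dBu.
Stage 2: below threshold (-18 ≤ -8); passes unchanged; output -18 dBu.
Stage 3: -18 dBu is at or below the 13 dBu threshold — no compression; output -18 dBu.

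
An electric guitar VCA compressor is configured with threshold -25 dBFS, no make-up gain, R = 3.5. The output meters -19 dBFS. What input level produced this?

-4 dBFS

That's 6 dB above the -25 dBFS threshold.
Input overshoot = R × output overshoot = 21 dB → input = -25 + 21 = -4 dBFS.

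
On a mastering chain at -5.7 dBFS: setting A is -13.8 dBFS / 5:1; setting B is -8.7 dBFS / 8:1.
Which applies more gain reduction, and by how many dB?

A, by 3.855 dB

A: overshoot 8.1 dB → output overshoot 1.62 dB → GR 6.48 dB.
B: overshoot 3 dB → output overshoot 0.375 dB → GR 2.625 dB.
Difference: 3.855 dB in favour of A.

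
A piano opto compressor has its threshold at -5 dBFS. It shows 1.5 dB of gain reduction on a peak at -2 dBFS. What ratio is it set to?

Input overshoot = -2 − (-5) = 3 dB.
Output overshoot = 3 − 1.5 = 1.5 dB.
Ratio = input overshoot / output overshoot = 3 / 1.5 = 2.

2:1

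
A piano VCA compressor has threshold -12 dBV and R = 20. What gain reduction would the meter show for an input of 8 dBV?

8 dBV exceeds the threshold by 20 dB.
A 20:1 ratio leaves 1 dB of that excess.
So the signal is attenuated by 20 − 1 = 19 dB.

19 dB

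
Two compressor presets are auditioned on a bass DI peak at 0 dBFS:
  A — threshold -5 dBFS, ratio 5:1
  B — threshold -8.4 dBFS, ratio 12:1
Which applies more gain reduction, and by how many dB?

B, by 3.7 dB

A: 5 dB over, compressed to 1 dB over, so 4 dB of GR.
B: 8.4 dB over, compressed to 0.7 dB over, so 7.7 dB of GR.
Difference: 3.7 dB in favour of B.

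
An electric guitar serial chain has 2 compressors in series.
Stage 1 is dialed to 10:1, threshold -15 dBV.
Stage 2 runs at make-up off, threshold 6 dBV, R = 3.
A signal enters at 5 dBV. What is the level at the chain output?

-13 dBV

Stage 1: overshoot 20 dB → 20/10 = 2 dB → -13 dBV.
Stage 2: below threshold (-13 ≤ 6); passes unchanged; output -13 dBV.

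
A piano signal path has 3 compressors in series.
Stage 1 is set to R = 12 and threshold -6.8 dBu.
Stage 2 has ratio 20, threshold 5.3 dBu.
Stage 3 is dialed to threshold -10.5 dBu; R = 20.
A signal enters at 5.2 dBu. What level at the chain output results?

-10.265 dBu

Stage 1: 12 dB above -6.8 dBu, reduced 12:1 to 1 dB above → -5.8 dBu.
Stage 2: -5.8 dBu ≤ 5.3 dBu, so stage 2 doesn't engage; output -5.8 dBu.
Stage 3: 4.7 dB above -10.5 dBu, reduced 20:1 to 0.235 dB above → -10.265 dBu.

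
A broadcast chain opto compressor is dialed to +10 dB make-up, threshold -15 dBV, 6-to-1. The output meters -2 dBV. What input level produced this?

3 dBV

Remove make-up: -2 − 10 = -12 dBV.
That's 3 dB above the -15 dBV threshold.
Before 6:1 compression the overshoot was 3 × 6 = 18 dB, so input = -15 + 18 = 3 dBV.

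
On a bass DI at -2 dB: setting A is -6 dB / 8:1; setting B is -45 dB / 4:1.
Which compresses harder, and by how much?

B, by 28.75 dB

A: 4 dB over, compressed to 0.5 dB over, so 3.5 dB of GR.
B: 43 dB over, compressed to 10.75 dB over, so 32.25 dB of GR.
B applies 28.75 dB more gain reduction.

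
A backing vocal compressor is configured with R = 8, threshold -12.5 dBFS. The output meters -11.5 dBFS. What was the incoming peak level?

The compressed level sits -11.5 − (-12.5) = 1 dB over threshold.
Input overshoot = R × output overshoot = 8 dB → input = -12.5 + 8 = -4.5 dBFS.

-4.5 dBFS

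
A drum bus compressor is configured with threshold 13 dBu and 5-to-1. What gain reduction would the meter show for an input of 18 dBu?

4 dB

18 dBu exceeds the threshold by 5 dB.
At 5:1, output sits 5/5 = 1 dB above threshold.
Gain reduction = 5 − 1 = 4 dB.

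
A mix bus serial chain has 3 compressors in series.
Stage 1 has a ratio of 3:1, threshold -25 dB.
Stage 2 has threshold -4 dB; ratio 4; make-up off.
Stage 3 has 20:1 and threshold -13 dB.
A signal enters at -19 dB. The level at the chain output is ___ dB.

Stage 1: overshoot 6 dB → 6/3 = 2 dB → -23 dB.
Stage 2: -23 dB ≤ -4 dB, so stage 2 doesn't engage; output -23 dB.
Stage 3: -23 dB is at or below the -13 dB threshold — no compression; output -23 dB.

-23 dB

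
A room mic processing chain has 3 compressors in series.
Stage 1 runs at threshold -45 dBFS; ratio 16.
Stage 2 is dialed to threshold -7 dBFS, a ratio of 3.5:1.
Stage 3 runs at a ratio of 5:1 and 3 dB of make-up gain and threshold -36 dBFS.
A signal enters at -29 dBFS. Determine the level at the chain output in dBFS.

Stage 1: overshoot 16 dB → 16/16 = 1 dB → -44 dBFS.
Stage 2: -44 dBFS is at or below the -7 dBFS threshold — no compression; output -44 dBFS.
Stage 3: below threshold (-44 ≤ -36); passes unchanged; make-up brings it to -41 dBFS.

-41 dBFS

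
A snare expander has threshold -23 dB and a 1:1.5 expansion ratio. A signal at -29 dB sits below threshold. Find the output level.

The input is 6 dB below the -23 dB threshold.
A 1:1.5 expander multiplies undershoot by 1.5: 6 × 1.5 = 9 dB below threshold.
Output = -23 − 9 = -32 dB.

-32 dB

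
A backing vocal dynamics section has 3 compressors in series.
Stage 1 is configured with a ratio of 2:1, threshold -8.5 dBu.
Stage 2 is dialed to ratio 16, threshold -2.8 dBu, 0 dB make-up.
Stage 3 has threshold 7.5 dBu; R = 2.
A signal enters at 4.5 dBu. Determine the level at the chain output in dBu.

Stage 1: 4.5 dBu is 13 dB over -8.5 dBu; at 2:1 that becomes 6.5 dB over, giving -2 dBu.
Stage 2: overshoot 0.8 dB → 0.8/16 = 0.05 dB → -2.75 dBu.
Stage 3: below threshold (-2.75 ≤ 7.5); passes unchanged; output -2.75 dBu.

-2.75 dBu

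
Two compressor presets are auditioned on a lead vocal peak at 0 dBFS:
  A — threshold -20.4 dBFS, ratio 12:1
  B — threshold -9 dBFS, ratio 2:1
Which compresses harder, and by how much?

A: GR = 20.4 − 20.4/12 = 18.7 dB.
B: GR = 9 − 9/2 = 4.5 dB.
Difference: 14.2 dB in favour of A.

A, by 14.2 dB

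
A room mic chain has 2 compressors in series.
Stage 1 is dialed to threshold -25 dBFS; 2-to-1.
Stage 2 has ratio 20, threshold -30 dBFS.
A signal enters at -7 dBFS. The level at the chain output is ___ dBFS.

-29.3 dBFS

Stage 1: overshoot 18 dB → 18/2 = 9 dB → -16 dBFS.
Stage 2: -16 dBFS is 14 dB over -30 dBFS; at 20:1 that becomes 0.7 dB over, giving -29.3 dBFS.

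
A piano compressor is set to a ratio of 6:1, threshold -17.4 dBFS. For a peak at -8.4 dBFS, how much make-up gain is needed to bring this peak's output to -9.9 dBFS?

6 dB

The peak compresses to -17.4 + 9/6 = -15.9 dBFS.
To reach -9.9 dBFS requires -9.9 − (-15.9) = 6 dB of make-up.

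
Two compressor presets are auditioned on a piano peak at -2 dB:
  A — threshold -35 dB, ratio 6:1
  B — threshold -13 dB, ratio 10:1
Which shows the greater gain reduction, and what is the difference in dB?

A, by 17.6 dB

A: 33 dB over, compressed to 5.5 dB over, so 27.5 dB of GR.
B: 11 dB over, compressed to 1.1 dB over, so 9.9 dB of GR.
Difference: 17.6 dB in favour of A.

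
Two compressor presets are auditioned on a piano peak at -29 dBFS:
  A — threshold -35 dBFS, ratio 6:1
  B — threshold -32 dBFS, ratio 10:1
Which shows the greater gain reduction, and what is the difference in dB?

A: 6 dB over, compressed to 1 dB over, so 5 dB of GR.
B: 3 dB over, compressed to 0.3 dB over, so 2.7 dB of GR.
Difference: 2.3 dB in favour of A.

A, by 2.3 dB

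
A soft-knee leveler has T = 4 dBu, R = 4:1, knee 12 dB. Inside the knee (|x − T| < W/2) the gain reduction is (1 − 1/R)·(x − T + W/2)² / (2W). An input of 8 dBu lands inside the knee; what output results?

x − T + W/2 = 8 − 4 + 6 = 10.
GR = (1 − 1/4) × 10² / 24 = 0.75 × 100 / 24 = 3.125 dB.
Output = 8 − 3.125 = 4.875 dBu.

4.875 dBu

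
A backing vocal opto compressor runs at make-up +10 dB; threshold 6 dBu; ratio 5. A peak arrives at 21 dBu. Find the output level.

Overshoot: 21 − 6 = 15 dB.
5:1 compression reduces that to 15/5 = 3 dB over.
So the level is 6 + 3 = 9 dBu; make-up adds 10 dB, giving 19 dBu.

19 dBu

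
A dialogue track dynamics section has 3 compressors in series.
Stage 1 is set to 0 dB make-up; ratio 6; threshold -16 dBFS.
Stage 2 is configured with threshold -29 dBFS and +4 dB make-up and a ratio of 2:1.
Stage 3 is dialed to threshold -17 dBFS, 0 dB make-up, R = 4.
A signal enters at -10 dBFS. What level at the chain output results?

Stage 1: overshoot 6 dB → 6/6 = 1 dB → -15 dBFS.
Stage 2: -15 dBFS is 14 dB over -29 dBFS; at 2:1 that becomes 7 dB over, giving -22 dBFS; +4 dB make-up → -18 dBFS.
Stage 3: -18 dBFS is at or below the -17 dBFS threshold — no compression; output -18 dBFS.

-18 dBFS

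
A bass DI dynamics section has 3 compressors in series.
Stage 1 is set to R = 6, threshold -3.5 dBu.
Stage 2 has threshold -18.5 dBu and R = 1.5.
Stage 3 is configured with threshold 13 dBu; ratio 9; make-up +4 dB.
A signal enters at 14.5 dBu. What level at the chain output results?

-2.5 dBu

Stage 1: 14.5 dBu is 18 dB over -3.5 dBu; at 6:1 that becomes 3 dB over, giving -0.5 dBu.
Stage 2: 18 dB above -18.5 dBu, reduced 1.5:1 to 12 dB above → -6.5 dBu.
Stage 3: below threshold (-6.5 ≤ 13); passes unchanged; make-up brings it to -2.5 dBu.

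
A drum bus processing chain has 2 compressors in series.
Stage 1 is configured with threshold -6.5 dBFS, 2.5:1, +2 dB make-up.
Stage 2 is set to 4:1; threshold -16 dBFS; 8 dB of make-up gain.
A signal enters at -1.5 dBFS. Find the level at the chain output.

Stage 1: -1.5 dBFS is 5 dB over -6.5 dBFS; at 2.5:1 that becomes 2 dB over, giving -4.5 dBFS; +2 dB make-up → -2.5 dBFS.
Stage 2: -2.5 dBFS is 13.5 dB over -16 dBFS; at 4:1 that becomes 3.375 dB over, giving -12.625 dBFS; +8 dB make-up → -4.625 dBFS.

-4.625 dBFS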